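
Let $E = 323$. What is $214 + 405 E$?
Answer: $131029$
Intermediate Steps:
$214 + 405 E = 214 + 405 \cdot 323 = 214 + 130815 = 131029$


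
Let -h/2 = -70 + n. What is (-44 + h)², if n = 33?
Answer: 900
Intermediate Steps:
h = 74 (h = -2*(-70 + 33) = -2*(-37) = 74)
(-44 + h)² = (-44 + 74)² = 30² = 900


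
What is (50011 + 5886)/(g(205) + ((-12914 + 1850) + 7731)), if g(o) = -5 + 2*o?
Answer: -55897/2928 ≈ -19.091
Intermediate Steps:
(50011 + 5886)/(g(205) + ((-12914 + 1850) + 7731)) = (50011 + 5886)/((-5 + 2*205) + ((-12914 + 1850) + 7731)) = 55897/((-5 + 410) + (-11064 + 7731)) = 55897/(405 - 3333) = 55897/(-2928) = 55897*(-1/2928) = -55897/2928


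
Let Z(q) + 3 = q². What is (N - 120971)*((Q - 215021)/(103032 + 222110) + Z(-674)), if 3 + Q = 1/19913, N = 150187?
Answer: 42965198198177393776/3237276323 ≈ 1.3272e+10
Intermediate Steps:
Q = -59738/19913 (Q = -3 + 1/19913 = -59738/19913 ≈ -3.0000)
Z(q) = -3 + q²
(N - 120971)*((Q - 215021)/(103032 + 222110) + Z(-674)) = (150187 - 120971)*((-59738/19913 - 215021)/(103032 + 222110) + (-3 + (-674)²)) = 29216*(-4281772911/19913/325142 + (-3 + 454276)) = 29216*(-4281772911/19913*1/325142 + 454273) = 29216*(-4281772911/6474552646 + 454273) = 29216*(2941210172383447/6474552646) = 42965198198177393776/3237276323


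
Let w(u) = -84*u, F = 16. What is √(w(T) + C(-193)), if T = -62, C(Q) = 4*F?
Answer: 2*√1318 ≈ 72.609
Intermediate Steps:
C(Q) = 64 (C(Q) = 4*16 = 64)
√(w(T) + C(-193)) = √(-84*(-62) + 64) = √(5208 + 64) = √5272 = 2*√1318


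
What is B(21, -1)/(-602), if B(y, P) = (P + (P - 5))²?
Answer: -7/86 ≈ -0.081395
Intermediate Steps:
B(y, P) = (-5 + 2*P)² (B(y, P) = (P + (-5 + P))² = (-5 + 2*P)²)
B(21, -1)/(-602) = (-5 + 2*(-1))²/(-602) = (-5 - 2)²*(-1/602) = (-7)²*(-1/602) = 49*(-1/602) = -7/86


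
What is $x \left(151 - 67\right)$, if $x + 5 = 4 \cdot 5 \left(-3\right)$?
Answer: $-5460$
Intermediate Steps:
$x = -65$ ($x = -5 + 4 \cdot 5 \left(-3\right) = -5 + 20 \left(-3\right) = -5 - 60 = -65$)
$x \left(151 - 67\right) = - 65 \left(151 - 67\right) = \left(-65\right) 84 = -5460$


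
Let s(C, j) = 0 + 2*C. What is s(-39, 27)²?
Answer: 6084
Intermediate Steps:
s(C, j) = 2*C
s(-39, 27)² = (2*(-39))² = (-78)² = 6084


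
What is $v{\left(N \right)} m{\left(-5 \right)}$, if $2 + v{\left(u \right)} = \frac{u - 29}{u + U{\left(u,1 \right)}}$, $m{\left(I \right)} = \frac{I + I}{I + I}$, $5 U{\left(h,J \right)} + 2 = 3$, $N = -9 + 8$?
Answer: $\frac{71}{2} \approx 35.5$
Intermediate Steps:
$N = -1$
$U{\left(h,J \right)} = \frac{1}{5}$ ($U{\left(h,J \right)} = - \frac{2}{5} + \frac{1}{5} \cdot 3 = - \frac{2}{5} + \frac{3}{5} = \frac{1}{5}$)
$m{\left(I \right)} = 1$ ($m{\left(I \right)} = \frac{2 I}{2 I} = 2 I \frac{1}{2 I} = 1$)
$v{\left(u \right)} = -2 + \frac{-29 + u}{\frac{1}{5} + u}$ ($v{\left(u \right)} = -2 + \frac{u - 29}{u + \frac{1}{5}} = -2 + \frac{-29 + u}{\frac{1}{5} + u}$)
$v{\left(N \right)} m{\left(-5 \right)} = \frac{-147 - -5}{1 + 5 \left(-1\right)} 1 = \frac{-147 + 5}{1 - 5} \cdot 1 = \frac{1}{-4} \left(-142\right) 1 = \left(- \frac{1}{4}\right) \left(-142\right) 1 = \frac{71}{2} \cdot 1 = \frac{71}{2}$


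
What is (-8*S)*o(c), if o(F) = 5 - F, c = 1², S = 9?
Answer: -288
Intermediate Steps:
c = 1
(-8*S)*o(c) = (-8*9)*(5 - 1*1) = -72*(5 - 1) = -72*4 = -288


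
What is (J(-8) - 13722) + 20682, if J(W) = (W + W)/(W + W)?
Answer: 6961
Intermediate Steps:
J(W) = 1 (J(W) = (2*W)/((2*W)) = (2*W)*(1/(2*W)) = 1)
(J(-8) - 13722) + 20682 = (1 - 13722) + 20682 = -13721 + 20682 = 6961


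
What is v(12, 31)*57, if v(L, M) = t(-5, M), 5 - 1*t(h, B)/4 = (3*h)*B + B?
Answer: 100092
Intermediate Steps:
t(h, B) = 20 - 4*B - 12*B*h (t(h, B) = 20 - 4*((3*h)*B + B) = 20 - 4*(3*B*h + B) = 20 - 4*(B + 3*B*h) = 20 + (-4*B - 12*B*h) = 20 - 4*B - 12*B*h)
v(L, M) = 20 + 56*M (v(L, M) = 20 - 4*M - 12*M*(-5) = 20 - 4*M + 60*M = 20 + 56*M)
v(12, 31)*57 = (20 + 56*31)*57 = (20 + 1736)*57 = 1756*57 = 100092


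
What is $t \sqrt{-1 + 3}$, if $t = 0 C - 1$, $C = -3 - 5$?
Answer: $- \sqrt{2} \approx -1.4142$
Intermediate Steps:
$C = -8$ ($C = -3 - 5 = -8$)
$t = -1$ ($t = 0 \left(-8\right) - 1 = 0 - 1 = -1$)
$t \sqrt{-1 + 3} = - \sqrt{-1 + 3} = - \sqrt{2}$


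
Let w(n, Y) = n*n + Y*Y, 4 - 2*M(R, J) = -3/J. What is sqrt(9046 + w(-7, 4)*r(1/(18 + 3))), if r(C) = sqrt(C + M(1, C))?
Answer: sqrt(15957144 + 2730*sqrt(59178))/42 ≈ 97.069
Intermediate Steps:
M(R, J) = 2 + 3/(2*J) (M(R, J) = 2 - (-3)/(2*J) = 2 + 3/(2*J))
w(n, Y) = Y**2 + n**2 (w(n, Y) = n**2 + Y**2 = Y**2 + n**2)
r(C) = sqrt(2 + C + 3/(2*C)) (r(C) = sqrt(C + (2 + 3/(2*C))) = sqrt(2 + C + 3/(2*C)))
sqrt(9046 + w(-7, 4)*r(1/(18 + 3))) = sqrt(9046 + (4**2 + (-7)**2)*(sqrt(8 + 4/(18 + 3) + 6/(1/(18 + 3)))/2)) = sqrt(9046 + (16 + 49)*(sqrt(8 + 4/21 + 6/(1/21))/2)) = sqrt(9046 + 65*(sqrt(8 + 4*(1/21) + 6/(1/21))/2)) = sqrt(9046 + 65*(sqrt(8 + 4/21 + 6*21)/2)) = sqrt(9046 + 65*(sqrt(8 + 4/21 + 126)/2)) = sqrt(9046 + 65*(sqrt(2818/21)/2)) = sqrt(9046 + 65*((sqrt(59178)/21)/2)) = sqrt(9046 + 65*(sqrt(59178)/42)) = sqrt(9046 + 65*sqrt(59178)/42)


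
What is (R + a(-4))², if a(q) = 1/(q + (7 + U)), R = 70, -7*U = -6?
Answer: 3598609/729 ≈ 4936.4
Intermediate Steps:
U = 6/7 (U = -⅐*(-6) = 6/7 ≈ 0.85714)
a(q) = 1/(55/7 + q) (a(q) = 1/(q + (7 + 6/7)) = 1/(q + 55/7) = 1/(55/7 + q))
(R + a(-4))² = (70 + 7/(55 + 7*(-4)))² = (70 + 7/(55 - 28))² = (70 + 7/27)² = (1897/27)² = 3598609/729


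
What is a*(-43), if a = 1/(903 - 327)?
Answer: -43/576 ≈ -0.074653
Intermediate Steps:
a = 1/576 ≈ 0.0017361
a*(-43) = (1/576)*(-43) = -43/576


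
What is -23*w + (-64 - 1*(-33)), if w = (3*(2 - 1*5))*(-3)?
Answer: -652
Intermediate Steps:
w = 27 (w = (3*(2 - 5))*(-3) = (3*(-3))*(-3) = -9*(-3) = 27)
-23*w + (-64 - 1*(-33)) = -23*27 + (-64 - 1*(-33)) = -621 + (-64 + 33) = -621 - 31 = -652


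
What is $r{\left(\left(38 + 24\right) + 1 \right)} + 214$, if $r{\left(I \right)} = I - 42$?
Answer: $235$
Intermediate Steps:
$r{\left(I \right)} = -42 + I$ ($r{\left(I \right)} = I - 42 = -42 + I$)
$r{\left(\left(38 + 24\right) + 1 \right)} + 214 = \left(-42 + \left(\left(38 + 24\right) + 1\right)\right) + 214 = \left(-42 + \left(62 + 1\right)\right) + 214 = \left(-42 + 63\right) + 214 = 21 + 214 = 235$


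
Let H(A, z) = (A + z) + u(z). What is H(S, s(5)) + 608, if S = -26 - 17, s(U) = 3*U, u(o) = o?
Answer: 595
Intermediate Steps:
S = -43
H(A, z) = A + 2*z (H(A, z) = (A + z) + z = A + 2*z)
H(S, s(5)) + 608 = (-43 + 2*(3*5)) + 608 = (-43 + 2*15) + 608 = (-43 + 30) + 608 = -13 + 608 = 595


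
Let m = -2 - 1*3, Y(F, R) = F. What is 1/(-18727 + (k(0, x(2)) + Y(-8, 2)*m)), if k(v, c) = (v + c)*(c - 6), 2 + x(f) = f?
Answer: -1/18687 ≈ -5.3513e-5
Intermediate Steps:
x(f) = -2 + f
k(v, c) = (-6 + c)*(c + v) (k(v, c) = (c + v)*(-6 + c) = (-6 + c)*(c + v))
m = -5 (m = -2 - 3 = -5)
1/(-18727 + (k(0, x(2)) + Y(-8, 2)*m)) = 1/(-18727 + (((-2 + 2)² - 6*(-2 + 2) - 6*0 + (-2 + 2)*0) - 8*(-5))) = 1/(-18727 + ((0² - 6*0 + 0 + 0*0) + 40)) = 1/(-18727 + ((0 + 0 + 0 + 0) + 40)) = 1/(-18727 + (0 + 40)) = 1/(-18727 + 40) = 1/(-18687) = -1/18687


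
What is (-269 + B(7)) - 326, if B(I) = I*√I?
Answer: -595 + 7*√7 ≈ -576.48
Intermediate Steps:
B(I) = I^(3/2)
(-269 + B(7)) - 326 = (-269 + 7^(3/2)) - 326 = (-269 + 7*√7) - 326 = -595 + 7*√7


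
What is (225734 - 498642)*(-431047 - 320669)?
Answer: 205149310128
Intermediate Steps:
(225734 - 498642)*(-431047 - 320669) = -272908*(-751716) = 205149310128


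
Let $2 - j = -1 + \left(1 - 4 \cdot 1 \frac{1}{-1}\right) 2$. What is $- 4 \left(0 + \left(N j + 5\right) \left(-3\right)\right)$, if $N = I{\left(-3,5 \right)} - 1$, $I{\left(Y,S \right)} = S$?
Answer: $-276$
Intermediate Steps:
$j = -7$ ($j = 2 - \left(-1 + \left(1 - 4 \cdot 1 \frac{1}{-1}\right) 2\right) = 2 - \left(-1 + \left(1 - 4 \cdot 1 \left(-1\right)\right) 2\right) = 2 - \left(-1 + \left(1 - -4\right) 2\right) = 2 - \left(-1 + \left(1 + 4\right) 2\right) = 2 - \left(-1 + 5 \cdot 2\right) = 2 - \left(-1 + 10\right) = 2 - 9 = -7$)
$N = 4$ ($N = 5 - 1 = 4$)
$- 4 \left(0 + \left(N j + 5\right) \left(-3\right)\right) = - 4 \left(0 + \left(4 \left(-7\right) + 5\right) \left(-3\right)\right) = - 4 \left(0 + \left(-28 + 5\right) \left(-3\right)\right) = - 4 \left(0 - -69\right) = - 4 \left(0 + 69\right) = \left(-4\right) 69 = -276$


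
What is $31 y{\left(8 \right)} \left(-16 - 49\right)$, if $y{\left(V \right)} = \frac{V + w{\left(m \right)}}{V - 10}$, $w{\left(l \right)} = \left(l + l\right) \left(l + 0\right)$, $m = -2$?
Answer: $16120$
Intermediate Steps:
$w{\left(l \right)} = 2 l^{2}$ ($w{\left(l \right)} = 2 l l = 2 l^{2}$)
$y{\left(V \right)} = \frac{8 + V}{-10 + V}$ ($y{\left(V \right)} = \frac{V + 2 \left(-2\right)^{2}}{V - 10} = \frac{V + 2 \cdot 4}{-10 + V} = \frac{V + 8}{-10 + V} = \frac{8 + V}{-10 + V}$)
$31 y{\left(8 \right)} \left(-16 - 49\right) = 31 \frac{8 + 8}{-10 + 8} \left(-16 - 49\right) = 31 \frac{1}{-2} \cdot 16 \left(-16 - 49\right) = 31 \left(\left(- \frac{1}{2}\right) 16\right) \left(-65\right) = 31 \left(-8\right) \left(-65\right) = \left(-248\right) \left(-65\right) = 16120$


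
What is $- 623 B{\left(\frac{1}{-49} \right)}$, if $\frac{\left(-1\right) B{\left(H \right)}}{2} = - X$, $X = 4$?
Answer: $-4984$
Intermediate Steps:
$B{\left(H \right)} = 8$ ($B{\left(H \right)} = - 2 \left(\left(-1\right) 4\right) = \left(-2\right) \left(-4\right) = 8$)
$- 623 B{\left(\frac{1}{-49} \right)} = \left(-623\right) 8 = -4984$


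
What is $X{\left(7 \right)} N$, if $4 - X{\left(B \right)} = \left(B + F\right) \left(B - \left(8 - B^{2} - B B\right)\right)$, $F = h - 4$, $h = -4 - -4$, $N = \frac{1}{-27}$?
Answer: $\frac{287}{27} \approx 10.63$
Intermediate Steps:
$N = - \frac{1}{27} \approx -0.037037$
$h = 0$ ($h = -4 + 4 = 0$)
$F = -4$ ($F = 0 - 4 = -4$)
$X{\left(B \right)} = 4 - \left(-4 + B\right) \left(-8 + B + 2 B^{2}\right)$ ($X{\left(B \right)} = 4 - \left(B - 4\right) \left(B - \left(8 - B^{2} - B B\right)\right) = 4 - \left(-4 + B\right) \left(B + \left(\left(B^{2} + B^{2}\right) - 8\right)\right) = 4 - \left(-4 + B\right) \left(B + \left(2 B^{2} - 8\right)\right) = 4 - \left(-4 + B\right) \left(B + \left(-8 + 2 B^{2}\right)\right) = 4 - \left(-4 + B\right) \left(-8 + B + 2 B^{2}\right)$)
$X{\left(7 \right)} N = \left(-28 - 2 \cdot 7^{3} + 7 \cdot 7^{2} + 12 \cdot 7\right) \left(- \frac{1}{27}\right) = \left(-28 - 686 + 7 \cdot 49 + 84\right) \left(- \frac{1}{27}\right) = \left(-28 - 686 + 343 + 84\right) \left(- \frac{1}{27}\right) = \left(-287\right) \left(- \frac{1}{27}\right) = \frac{287}{27}$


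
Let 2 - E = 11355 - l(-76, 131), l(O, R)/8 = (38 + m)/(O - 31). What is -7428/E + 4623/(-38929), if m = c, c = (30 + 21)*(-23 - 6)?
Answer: 8459340365/15613682249 ≈ 0.54179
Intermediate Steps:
c = -1479 (c = 51*(-29) = -1479)
m = -1479
l(O, R) = -11528/(-31 + O) (l(O, R) = 8*((38 - 1479)/(O - 31)) = 8*(-1441/(-31 + O)) = -11528/(-31 + O))
E = -1203243/107 (E = 2 - (11355 - (-11528)/(-31 - 76)) = 2 - (11355 - (-11528)/(-107)) = 2 - (11355 - (-11528)*(-1)/107) = 2 - (11355 - 1*11528/107) = 2 - (11355 - 11528/107) = 2 - 1*1203457/107 = 2 - 1203457/107 = -1203243/107 ≈ -11245.)
-7428/E + 4623/(-38929) = -7428/(-1203243/107) + 4623/(-38929) = -7428*(-107/1203243) + 4623*(-1/38929) = 264932/401081 - 4623/38929 = 8459340365/15613682249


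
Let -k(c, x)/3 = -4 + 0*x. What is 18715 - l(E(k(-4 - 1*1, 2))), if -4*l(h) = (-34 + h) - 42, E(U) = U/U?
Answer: 74785/4 ≈ 18696.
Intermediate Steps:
k(c, x) = 12 (k(c, x) = -3*(-4 + 0*x) = -3*(-4 + 0) = -3*(-4) = 12)
E(U) = 1
l(h) = 19 - h/4 (l(h) = -((-34 + h) - 42)/4 = -(-76 + h)/4 = 19 - h/4)
18715 - l(E(k(-4 - 1*1, 2))) = 18715 - (19 - ¼*1) = 18715 - (19 - ¼) = 18715 - 1*75/4 = 18715 - 75/4 = 74785/4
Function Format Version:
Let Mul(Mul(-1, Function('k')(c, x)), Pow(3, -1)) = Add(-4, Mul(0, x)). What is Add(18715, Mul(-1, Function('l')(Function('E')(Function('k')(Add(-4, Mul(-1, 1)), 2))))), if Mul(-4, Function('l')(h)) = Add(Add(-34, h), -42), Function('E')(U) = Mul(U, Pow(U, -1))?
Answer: Rational(74785, 4) ≈ 18696.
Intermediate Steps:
Function('k')(c, x) = 12 (Function('k')(c, x) = Mul(-3, Add(-4, Mul(0, x))) = Mul(-3, Add(-4, 0)) = Mul(-3, -4) = 12)
Function('E')(U) = 1
Function('l')(h) = Add(19, Mul(Rational(-1, 4), h)) (Function('l')(h) = Mul(Rational(-1, 4), Add(Add(-34, h), -42)) = Mul(Rational(-1, 4), Add(-76, h)) = Add(19, Mul(Rational(-1, 4), h)))
Add(18715, Mul(-1, Function('l')(Function('E')(Function('k')(Add(-4, Mul(-1, 1)), 2))))) = Add(18715, Mul(-1, Add(19, Mul(Rational(-1, 4), 1)))) = Add(18715, Mul(-1, Add(19, Rational(-1, 4)))) = Add(18715, Mul(-1, Rational(75, 4))) = Add(18715, Rational(-75, 4)) = Rational(74785, 4)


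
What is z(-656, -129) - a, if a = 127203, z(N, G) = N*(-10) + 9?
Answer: -120634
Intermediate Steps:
z(N, G) = 9 - 10*N (z(N, G) = -10*N + 9 = 9 - 10*N)
z(-656, -129) - a = (9 - 10*(-656)) - 1*127203 = (9 + 6560) - 127203 = 6569 - 127203 = -120634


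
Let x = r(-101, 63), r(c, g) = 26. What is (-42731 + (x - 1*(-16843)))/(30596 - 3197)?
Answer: -25862/27399 ≈ -0.94390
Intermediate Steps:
x = 26
(-42731 + (x - 1*(-16843)))/(30596 - 3197) = (-42731 + (26 - 1*(-16843)))/(30596 - 3197) = (-42731 + (26 + 16843))/27399 = (-42731 + 16869)*(1/27399) = -25862*1/27399 = -25862/27399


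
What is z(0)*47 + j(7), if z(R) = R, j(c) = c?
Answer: 7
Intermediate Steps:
z(0)*47 + j(7) = 0*47 + 7 = 0 + 7 = 7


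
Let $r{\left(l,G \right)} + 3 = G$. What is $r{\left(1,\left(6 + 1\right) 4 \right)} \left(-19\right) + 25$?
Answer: $-450$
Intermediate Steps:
$r{\left(l,G \right)} = -3 + G$
$r{\left(1,\left(6 + 1\right) 4 \right)} \left(-19\right) + 25 = \left(-3 + \left(6 + 1\right) 4\right) \left(-19\right) + 25 = \left(-3 + 7 \cdot 4\right) \left(-19\right) + 25 = \left(-3 + 28\right) \left(-19\right) + 25 = 25 \left(-19\right) + 25 = -475 + 25 = -450$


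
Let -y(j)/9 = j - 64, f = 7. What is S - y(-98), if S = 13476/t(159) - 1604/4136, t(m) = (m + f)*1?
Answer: -118194667/85822 ≈ -1377.2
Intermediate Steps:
y(j) = 576 - 9*j (y(j) = -9*(j - 64) = -9*(-64 + j) = 576 - 9*j)
t(m) = 7 + m (t(m) = (m + 7)*1 = (7 + m)*1 = 7 + m)
S = 6933809/85822 (S = 13476/(7 + 159) - 1604/4136 = 13476/166 - 1604*1/4136 = 13476*(1/166) - 401/1034 = 6738/83 - 401/1034 = 6933809/85822 ≈ 80.793)
S - y(-98) = 6933809/85822 - (576 - 9*(-98)) = 6933809/85822 - (576 + 882) = 6933809/85822 - 1*1458 = 6933809/85822 - 1458 = -118194667/85822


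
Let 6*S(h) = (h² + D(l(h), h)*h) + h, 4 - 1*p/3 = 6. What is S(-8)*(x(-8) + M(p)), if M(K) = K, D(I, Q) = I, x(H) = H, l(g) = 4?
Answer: -56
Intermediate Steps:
p = -6 (p = 12 - 3*6 = 12 - 18 = -6)
S(h) = h²/6 + 5*h/6 (S(h) = ((h² + 4*h) + h)/6 = (h² + 5*h)/6 = h²/6 + 5*h/6)
S(-8)*(x(-8) + M(p)) = ((⅙)*(-8)*(5 - 8))*(-8 - 6) = ((⅙)*(-8)*(-3))*(-14) = 4*(-14) = -56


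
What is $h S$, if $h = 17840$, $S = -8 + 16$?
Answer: $142720$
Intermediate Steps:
$S = 8$
$h S = 17840 \cdot 8 = 142720$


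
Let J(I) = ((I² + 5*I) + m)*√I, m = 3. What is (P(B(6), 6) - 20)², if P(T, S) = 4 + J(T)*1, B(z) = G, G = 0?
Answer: 256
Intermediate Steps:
J(I) = √I*(3 + I² + 5*I) (J(I) = ((I² + 5*I) + 3)*√I = (3 + I² + 5*I)*√I = √I*(3 + I² + 5*I))
B(z) = 0
P(T, S) = 4 + √T*(3 + T² + 5*T) (P(T, S) = 4 + (√T*(3 + T² + 5*T))*1 = 4 + √T*(3 + T² + 5*T))
(P(B(6), 6) - 20)² = ((4 + √0*(3 + 0² + 5*0)) - 20)² = ((4 + 0*(3 + 0 + 0)) - 20)² = ((4 + 0*3) - 20)² = ((4 + 0) - 20)² = (4 - 20)² = (-16)² = 256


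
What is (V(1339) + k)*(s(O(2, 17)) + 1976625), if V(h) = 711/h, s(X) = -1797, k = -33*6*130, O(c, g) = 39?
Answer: -68062741269372/1339 ≈ -5.0831e+10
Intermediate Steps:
k = -25740 (k = -198*130 = -25740)
(V(1339) + k)*(s(O(2, 17)) + 1976625) = (711/1339 - 25740)*(-1797 + 1976625) = (711*(1/1339) - 25740)*1974828 = (711/1339 - 25740)*1974828 = -34465149/1339*1974828 = -68062741269372/1339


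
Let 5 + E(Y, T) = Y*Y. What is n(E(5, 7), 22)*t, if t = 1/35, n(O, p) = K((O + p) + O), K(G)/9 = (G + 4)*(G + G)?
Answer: 73656/35 ≈ 2104.5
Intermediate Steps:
E(Y, T) = -5 + Y**2 (E(Y, T) = -5 + Y*Y = -5 + Y**2)
K(G) = 18*G*(4 + G) (K(G) = 9*((G + 4)*(G + G)) = 9*((4 + G)*(2*G)) = 9*(2*G*(4 + G)) = 18*G*(4 + G))
n(O, p) = 18*(p + 2*O)*(4 + p + 2*O) (n(O, p) = 18*((O + p) + O)*(4 + ((O + p) + O)) = 18*(p + 2*O)*(4 + (p + 2*O)) = 18*(p + 2*O)*(4 + p + 2*O))
t = 1/35 ≈ 0.028571
n(E(5, 7), 22)*t = (18*(22 + 2*(-5 + 5**2))*(4 + 22 + 2*(-5 + 5**2)))*(1/35) = (18*(22 + 2*(-5 + 25))*(4 + 22 + 2*(-5 + 25)))*(1/35) = (18*(22 + 2*20)*(4 + 22 + 2*20))*(1/35) = (18*(22 + 40)*(4 + 22 + 40))*(1/35) = (18*62*66)*(1/35) = 73656*(1/35) = 73656/35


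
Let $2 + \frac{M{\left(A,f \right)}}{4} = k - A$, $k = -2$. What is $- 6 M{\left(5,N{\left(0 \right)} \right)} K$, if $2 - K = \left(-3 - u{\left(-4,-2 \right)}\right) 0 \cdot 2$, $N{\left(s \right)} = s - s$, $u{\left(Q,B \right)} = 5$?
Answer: $432$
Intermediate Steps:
$N{\left(s \right)} = 0$
$M{\left(A,f \right)} = -16 - 4 A$ ($M{\left(A,f \right)} = -8 + 4 \left(-2 - A\right) = -8 - \left(8 + 4 A\right) = -16 - 4 A$)
$K = 2$ ($K = 2 - \left(-3 - 5\right) 0 \cdot 2 = 2 - \left(-8\right) 0 \cdot 2 = 2 - 0 \cdot 2 = 2 - 0 = 2 + 0 = 2$)
$- 6 M{\left(5,N{\left(0 \right)} \right)} K = - 6 \left(-16 - 20\right) 2 = \left(-6\right) \left(-36\right) 2 = 216 \cdot 2 = 432$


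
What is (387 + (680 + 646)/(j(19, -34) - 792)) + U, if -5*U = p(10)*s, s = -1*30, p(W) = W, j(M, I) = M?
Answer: 344205/773 ≈ 445.28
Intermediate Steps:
s = -30
U = 60 (U = -2*(-30) = -⅕*(-300) = 60)
(387 + (680 + 646)/(j(19, -34) - 792)) + U = (387 + (680 + 646)/(19 - 792)) + 60 = (387 + 1326/(-773)) + 60 = (387 + 1326*(-1/773)) + 60 = (387 - 1326/773) + 60 = 297825/773 + 60 = 344205/773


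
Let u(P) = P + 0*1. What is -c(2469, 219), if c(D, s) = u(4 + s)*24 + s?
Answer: -5571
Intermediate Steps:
u(P) = P (u(P) = P + 0 = P)
c(D, s) = 96 + 25*s (c(D, s) = (4 + s)*24 + s = (96 + 24*s) + s = 96 + 25*s)
-c(2469, 219) = -(96 + 25*219) = -(96 + 5475) = -1*5571 = -5571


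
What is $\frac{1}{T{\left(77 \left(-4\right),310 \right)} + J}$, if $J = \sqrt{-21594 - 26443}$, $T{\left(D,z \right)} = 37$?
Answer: $\frac{37}{49406} - \frac{11 i \sqrt{397}}{49406} \approx 0.0007489 - 0.0044362 i$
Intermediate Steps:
$J = 11 i \sqrt{397}$ ($J = \sqrt{-48037} = 11 i \sqrt{397} \approx 219.17 i$)
$\frac{1}{T{\left(77 \left(-4\right),310 \right)} + J} = \frac{1}{37 + 11 i \sqrt{397}}$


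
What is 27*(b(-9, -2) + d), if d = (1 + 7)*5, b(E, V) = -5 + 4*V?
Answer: 729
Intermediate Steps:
d = 40 (d = 8*5 = 40)
27*(b(-9, -2) + d) = 27*((-5 + 4*(-2)) + 40) = 27*((-5 - 8) + 40) = 27*(-13 + 40) = 27*27 = 729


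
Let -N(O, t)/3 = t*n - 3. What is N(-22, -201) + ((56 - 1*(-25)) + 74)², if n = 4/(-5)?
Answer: 117758/5 ≈ 23552.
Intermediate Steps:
n = -⅘ (n = 4*(-⅕) = -⅘ ≈ -0.80000)
N(O, t) = 9 + 12*t/5 (N(O, t) = -3*(t*(-⅘) - 3) = -3*(-4*t/5 - 3) = -3*(-3 - 4*t/5) = 9 + 12*t/5)
N(-22, -201) + ((56 - 1*(-25)) + 74)² = (9 + (12/5)*(-201)) + ((56 - 1*(-25)) + 74)² = (9 - 2412/5) + ((56 + 25) + 74)² = -2367/5 + (81 + 74)² = -2367/5 + 155² = -2367/5 + 24025 = 117758/5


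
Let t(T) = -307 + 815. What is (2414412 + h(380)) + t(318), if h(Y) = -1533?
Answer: 2413387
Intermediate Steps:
t(T) = 508
(2414412 + h(380)) + t(318) = (2414412 - 1533) + 508 = 2412879 + 508 = 2413387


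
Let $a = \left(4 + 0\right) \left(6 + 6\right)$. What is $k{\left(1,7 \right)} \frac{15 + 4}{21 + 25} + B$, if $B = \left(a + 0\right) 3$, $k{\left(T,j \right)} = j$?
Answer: $\frac{6757}{46} \approx 146.89$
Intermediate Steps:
$a = 48$ ($a = 4 \cdot 12 = 48$)
$B = 144$ ($B = \left(48 + 0\right) 3 = 48 \cdot 3 = 144$)
$k{\left(1,7 \right)} \frac{15 + 4}{21 + 25} + B = 7 \frac{15 + 4}{21 + 25} + 144 = 7 \cdot \frac{19}{46} + 144 = \frac{133}{46} + 144 = \frac{6757}{46}$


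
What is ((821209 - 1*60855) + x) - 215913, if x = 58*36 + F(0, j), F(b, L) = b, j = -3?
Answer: 546529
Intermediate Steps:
x = 2088 (x = 58*36 + 0 = 2088 + 0 = 2088)
((821209 - 1*60855) + x) - 215913 = ((821209 - 1*60855) + 2088) - 215913 = ((821209 - 60855) + 2088) - 215913 = (760354 + 2088) - 215913 = 762442 - 215913 = 546529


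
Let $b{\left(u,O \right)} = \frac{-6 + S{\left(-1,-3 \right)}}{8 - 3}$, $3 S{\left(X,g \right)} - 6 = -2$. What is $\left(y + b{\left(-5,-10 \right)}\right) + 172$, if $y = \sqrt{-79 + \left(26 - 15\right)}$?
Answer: $\frac{2566}{15} + 2 i \sqrt{17} \approx 171.07 + 8.2462 i$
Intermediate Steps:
$S{\left(X,g \right)} = \frac{4}{3}$ ($S{\left(X,g \right)} = 2 + \frac{1}{3} \left(-2\right) = 2 - \frac{2}{3} = \frac{4}{3}$)
$y = 2 i \sqrt{17}$ ($y = \sqrt{-79 + \left(26 - 15\right)} = \sqrt{-79 + 11} = \sqrt{-68} = 2 i \sqrt{17} \approx 8.2462 i$)
$b{\left(u,O \right)} = - \frac{14}{15}$ ($b{\left(u,O \right)} = \frac{-6 + \frac{4}{3}}{8 - 3} = - \frac{14}{3 \cdot 5} = \left(- \frac{14}{3}\right) \frac{1}{5} = - \frac{14}{15}$)
$\left(y + b{\left(-5,-10 \right)}\right) + 172 = \left(2 i \sqrt{17} - \frac{14}{15}\right) + 172 = \left(- \frac{14}{15} + 2 i \sqrt{17}\right) + 172 = \frac{2566}{15} + 2 i \sqrt{17}$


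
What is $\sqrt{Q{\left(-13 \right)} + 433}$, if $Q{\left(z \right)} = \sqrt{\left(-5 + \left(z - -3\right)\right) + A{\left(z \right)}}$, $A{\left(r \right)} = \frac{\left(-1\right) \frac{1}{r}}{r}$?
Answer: $\frac{\sqrt{73177 + 26 i \sqrt{634}}}{13} \approx 20.809 + 0.093079 i$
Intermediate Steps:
$A{\left(r \right)} = - \frac{1}{r^{2}}$
$Q{\left(z \right)} = \sqrt{-2 + z - \frac{1}{z^{2}}}$ ($Q{\left(z \right)} = \sqrt{\left(-5 + \left(z - -3\right)\right) - \frac{1}{z^{2}}} = \sqrt{\left(-5 + \left(z + 3\right)\right) - \frac{1}{z^{2}}} = \sqrt{\left(-5 + \left(3 + z\right)\right) - \frac{1}{z^{2}}} = \sqrt{\left(-2 + z\right) - \frac{1}{z^{2}}} = \sqrt{-2 + z - \frac{1}{z^{2}}}$)
$\sqrt{Q{\left(-13 \right)} + 433} = \sqrt{\sqrt{-2 - 13 - \frac{1}{169}} + 433} = \sqrt{\sqrt{- \frac{2536}{169}} + 433} = \sqrt{\frac{2 i \sqrt{634}}{13} + 433} = \sqrt{433 + \frac{2 i \sqrt{634}}{13}}$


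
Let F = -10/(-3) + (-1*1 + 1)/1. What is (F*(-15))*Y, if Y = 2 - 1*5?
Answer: 150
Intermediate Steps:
F = 10/3 (F = -10*(-1/3) + (-1 + 1)*1 = 10/3 + 0*1 = 10/3 + 0 = 10/3 ≈ 3.3333)
Y = -3 (Y = 2 - 5 = -3)
(F*(-15))*Y = ((10/3)*(-15))*(-3) = -50*(-3) = 150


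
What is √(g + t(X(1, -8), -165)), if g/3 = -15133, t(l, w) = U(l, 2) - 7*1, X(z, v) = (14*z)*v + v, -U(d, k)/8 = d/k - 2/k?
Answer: I*√44918 ≈ 211.94*I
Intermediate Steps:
U(d, k) = 16/k - 8*d/k (U(d, k) = -8*(d/k - 2/k) = -8*(-2/k + d/k) = 16/k - 8*d/k)
X(z, v) = v + 14*v*z (X(z, v) = 14*v*z + v = v + 14*v*z)
t(l, w) = 1 - 4*l (t(l, w) = 8*(2 - l)/2 - 7*1 = 8*(½)*(2 - l) - 7 = (8 - 4*l) - 7 = 1 - 4*l)
g = -45399 (g = 3*(-15133) = -45399)
√(g + t(X(1, -8), -165)) = √(-45399 + (1 - (-32)*(1 + 14*1))) = √(-45399 + (1 - (-32)*(1 + 14))) = √(-45399 + (1 - (-32)*15)) = √(-45399 + (1 - 4*(-120))) = √(-45399 + (1 + 480)) = √(-45399 + 481) = √(-44918) = I*√44918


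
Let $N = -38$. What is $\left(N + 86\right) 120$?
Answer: $5760$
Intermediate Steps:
$\left(N + 86\right) 120 = \left(-38 + 86\right) 120 = 48 \cdot 120 = 5760$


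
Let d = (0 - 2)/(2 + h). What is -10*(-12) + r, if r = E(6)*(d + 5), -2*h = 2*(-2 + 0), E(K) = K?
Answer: 147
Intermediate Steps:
h = 2 (h = -(-2 + 0) = -(-2) = -½*(-4) = 2)
d = -½ (d = (0 - 2)/(2 + 2) = -2/4 = -2*¼ = -½ ≈ -0.50000)
r = 27 (r = 6*(-½ + 5) = 6*(9/2) = 27)
-10*(-12) + r = -10*(-12) + 27 = 120 + 27 = 147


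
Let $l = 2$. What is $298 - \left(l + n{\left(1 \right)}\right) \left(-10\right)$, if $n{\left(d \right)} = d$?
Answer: $328$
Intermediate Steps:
$298 - \left(l + n{\left(1 \right)}\right) \left(-10\right) = 298 - \left(2 + 1\right) \left(-10\right) = 298 - 3 \left(-10\right) = 298 - -30 = 298 + 30 = 328$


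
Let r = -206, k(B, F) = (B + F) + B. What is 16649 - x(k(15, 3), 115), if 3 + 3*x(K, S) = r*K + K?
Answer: 18905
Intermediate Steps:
k(B, F) = F + 2*B
x(K, S) = -1 - 205*K/3 (x(K, S) = -1 + (-206*K + K)/3 = -1 + (-205*K)/3 = -1 - 205*K/3)
16649 - x(k(15, 3), 115) = 16649 - (-1 - 205*(3 + 2*15)/3) = 16649 - (-1 - 205*(3 + 30)/3) = 16649 - (-1 - 205/3*33) = 16649 - (-1 - 2255) = 16649 - 1*(-2256) = 16649 + 2256 = 18905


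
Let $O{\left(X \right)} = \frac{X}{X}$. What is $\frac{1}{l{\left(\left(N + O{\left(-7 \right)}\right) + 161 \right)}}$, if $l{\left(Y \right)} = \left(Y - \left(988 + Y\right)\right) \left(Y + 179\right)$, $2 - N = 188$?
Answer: $- \frac{1}{153140} \approx -6.53 \cdot 10^{-6}$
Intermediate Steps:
$O{\left(X \right)} = 1$
$N = -186$ ($N = 2 - 188 = -186$)
$l{\left(Y \right)} = -176852 - 988 Y$ ($l{\left(Y \right)} = - 988 \left(179 + Y\right) = -176852 - 988 Y$)
$\frac{1}{l{\left(\left(N + O{\left(-7 \right)}\right) + 161 \right)}} = \frac{1}{-176852 - 988 \left(\left(-186 + 1\right) + 161\right)} = \frac{1}{-176852 - 988 \left(-185 + 161\right)} = \frac{1}{-176852 - -23712} = \frac{1}{-176852 + 23712} = \frac{1}{-153140} = - \frac{1}{153140}$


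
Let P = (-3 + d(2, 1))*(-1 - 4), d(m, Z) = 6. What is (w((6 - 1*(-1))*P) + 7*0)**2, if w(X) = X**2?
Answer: 121550625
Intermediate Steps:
P = -15 (P = (-3 + 6)*(-1 - 4) = 3*(-5) = -15)
(w((6 - 1*(-1))*P) + 7*0)**2 = (((6 - 1*(-1))*(-15))**2 + 7*0)**2 = (((6 + 1)*(-15))**2 + 0)**2 = ((7*(-15))**2 + 0)**2 = ((-105)**2 + 0)**2 = (11025 + 0)**2 = 11025**2 = 121550625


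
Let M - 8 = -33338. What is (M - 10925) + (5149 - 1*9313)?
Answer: -48419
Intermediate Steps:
M = -33330 (M = 8 - 33338 = -33330)
(M - 10925) + (5149 - 1*9313) = (-33330 - 10925) + (5149 - 1*9313) = -44255 + (5149 - 9313) = -44255 - 4164 = -48419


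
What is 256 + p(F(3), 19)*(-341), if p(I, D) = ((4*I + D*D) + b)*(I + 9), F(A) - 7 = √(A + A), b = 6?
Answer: -2163048 - 156519*√6 ≈ -2.5464e+6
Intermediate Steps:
F(A) = 7 + √2*√A (F(A) = 7 + √(A + A) = 7 + √(2*A) = 7 + √2*√A)
p(I, D) = (9 + I)*(6 + D² + 4*I) (p(I, D) = ((4*I + D*D) + 6)*(I + 9) = ((4*I + D²) + 6)*(9 + I) = ((D² + 4*I) + 6)*(9 + I) = (6 + D² + 4*I)*(9 + I) = (9 + I)*(6 + D² + 4*I))
256 + p(F(3), 19)*(-341) = 256 + (54 + 4*(7 + √2*√3)² + 9*19² + 42*(7 + √2*√3) + (7 + √2*√3)*19²)*(-341) = 256 + (54 + 4*(7 + √6)² + 9*361 + 42*(7 + √6) + (7 + √6)*361)*(-341) = 256 + (54 + 4*(7 + √6)² + 3249 + (294 + 42*√6) + (2527 + 361*√6))*(-341) = 256 + (6124 + 4*(7 + √6)² + 403*√6)*(-341) = 256 + (-2088284 - 137423*√6 - 1364*(7 + √6)²) = -2088028 - 137423*√6 - 1364*(7 + √6)²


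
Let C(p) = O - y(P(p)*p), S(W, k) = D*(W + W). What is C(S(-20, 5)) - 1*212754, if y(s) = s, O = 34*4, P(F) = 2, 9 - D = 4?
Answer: -212218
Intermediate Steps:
D = 5 (D = 9 - 1*4 = 9 - 4 = 5)
O = 136
S(W, k) = 10*W (S(W, k) = 5*(W + W) = 5*(2*W) = 10*W)
C(p) = 136 - 2*p
C(S(-20, 5)) - 1*212754 = (136 - 20*(-20)) - 1*212754 = (136 - 2*(-200)) - 212754 = (136 + 400) - 212754 = 536 - 212754 = -212218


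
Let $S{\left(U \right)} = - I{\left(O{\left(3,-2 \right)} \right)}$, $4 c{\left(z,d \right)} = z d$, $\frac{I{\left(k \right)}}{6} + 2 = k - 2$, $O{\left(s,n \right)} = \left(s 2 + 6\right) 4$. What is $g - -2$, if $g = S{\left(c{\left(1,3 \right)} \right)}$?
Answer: $-262$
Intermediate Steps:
$O{\left(s,n \right)} = 24 + 8 s$ ($O{\left(s,n \right)} = \left(2 s + 6\right) 4 = \left(6 + 2 s\right) 4 = 24 + 8 s$)
$I{\left(k \right)} = -24 + 6 k$ ($I{\left(k \right)} = -12 + 6 \left(k - 2\right) = -12 + 6 \left(-2 + k\right) = -12 + \left(-12 + 6 k\right) = -24 + 6 k$)
$c{\left(z,d \right)} = \frac{d z}{4}$ ($c{\left(z,d \right)} = \frac{z d}{4} = \frac{d z}{4}$)
$S{\left(U \right)} = -264$ ($S{\left(U \right)} = - (-24 + 6 \left(24 + 8 \cdot 3\right)) = - (-24 + 6 \left(24 + 24\right)) = - (-24 + 6 \cdot 48) = - (-24 + 288) = \left(-1\right) 264 = -264$)
$g = -264$
$g - -2 = -264 - -2 = -264 + \left(-8 + 10\right) = -264 + 2 = -262$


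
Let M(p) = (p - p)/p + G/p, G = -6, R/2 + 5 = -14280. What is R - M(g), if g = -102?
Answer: -485691/17 ≈ -28570.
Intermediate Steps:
R = -28570 (R = -10 + 2*(-14280) = -10 - 28560 = -28570)
M(p) = -6/p (M(p) = (p - p)/p - 6/p = 0/p - 6/p = 0 - 6/p = -6/p)
R - M(g) = -28570 - (-6)/(-102) = -28570 - (-6)*(-1)/102 = -28570 - 1*1/17 = -28570 - 1/17 = -485691/17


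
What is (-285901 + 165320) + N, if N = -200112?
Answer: -320693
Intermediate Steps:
(-285901 + 165320) + N = (-285901 + 165320) - 200112 = -120581 - 200112 = -320693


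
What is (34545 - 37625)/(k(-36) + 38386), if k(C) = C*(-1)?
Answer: -1540/19211 ≈ -0.080162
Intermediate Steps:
k(C) = -C
(34545 - 37625)/(k(-36) + 38386) = (34545 - 37625)/(-1*(-36) + 38386) = -3080/(36 + 38386) = -3080/38422 = -3080*1/38422 = -1540/19211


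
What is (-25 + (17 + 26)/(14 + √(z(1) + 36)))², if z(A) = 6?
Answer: 759083/1694 + 9976*√42/847 ≈ 524.43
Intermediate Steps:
(-25 + (17 + 26)/(14 + √(z(1) + 36)))² = (-25 + (17 + 26)/(14 + √(6 + 36)))² = (-25 + 43/(14 + √42))²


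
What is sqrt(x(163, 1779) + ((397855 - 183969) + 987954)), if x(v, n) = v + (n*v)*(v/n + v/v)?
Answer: sqrt(1518549) ≈ 1232.3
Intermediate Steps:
x(v, n) = v + n*v*(1 + v/n) (x(v, n) = v + (n*v)*(v/n + 1) = v + (n*v)*(1 + v/n) = v + n*v*(1 + v/n))
sqrt(x(163, 1779) + ((397855 - 183969) + 987954)) = sqrt(163*(1 + 1779 + 163) + ((397855 - 183969) + 987954)) = sqrt(163*1943 + (213886 + 987954)) = sqrt(316709 + 1201840) = sqrt(1518549)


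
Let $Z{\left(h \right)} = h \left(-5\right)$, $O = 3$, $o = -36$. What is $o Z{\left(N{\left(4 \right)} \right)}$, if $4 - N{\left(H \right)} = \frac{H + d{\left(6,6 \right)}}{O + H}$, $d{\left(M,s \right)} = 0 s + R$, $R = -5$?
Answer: $\frac{5220}{7} \approx 745.71$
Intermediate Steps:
$d{\left(M,s \right)} = -5$ ($d{\left(M,s \right)} = 0 s - 5 = 0 - 5 = -5$)
$N{\left(H \right)} = 4 - \frac{-5 + H}{3 + H}$ ($N{\left(H \right)} = 4 - \frac{H - 5}{3 + H} = 4 - \frac{-5 + H}{3 + H}$)
$Z{\left(h \right)} = - 5 h$
$o Z{\left(N{\left(4 \right)} \right)} = - 36 \left(- 5 \frac{17 + 3 \cdot 4}{3 + 4}\right) = - 36 \left(- 5 \frac{17 + 12}{7}\right) = - 36 \left(- 5 \cdot \frac{1}{7} \cdot 29\right) = - 36 \left(\left(-5\right) \frac{29}{7}\right) = \left(-36\right) \left(- \frac{145}{7}\right) = \frac{5220}{7}$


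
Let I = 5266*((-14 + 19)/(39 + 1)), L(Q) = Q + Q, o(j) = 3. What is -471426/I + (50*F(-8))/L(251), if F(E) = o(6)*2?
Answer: -472916754/660883 ≈ -715.58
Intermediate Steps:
F(E) = 6 (F(E) = 3*2 = 6)
L(Q) = 2*Q
I = 2633/4 (I = 5266*(5/40) = 5266*(5*(1/40)) = 5266*(⅛) = 2633/4 ≈ 658.25)
-471426/I + (50*F(-8))/L(251) = -471426/2633/4 + (50*6)/((2*251)) = -471426*4/2633 + 300/502 = -1885704/2633 + 300*(1/502) = -1885704/2633 + 150/251 = -472916754/660883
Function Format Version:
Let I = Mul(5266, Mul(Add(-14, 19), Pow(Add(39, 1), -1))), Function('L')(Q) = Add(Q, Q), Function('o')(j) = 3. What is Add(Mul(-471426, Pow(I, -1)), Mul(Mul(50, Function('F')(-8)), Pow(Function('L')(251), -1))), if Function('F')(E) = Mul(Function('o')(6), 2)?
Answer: Rational(-472916754, 660883) ≈ -715.58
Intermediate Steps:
Function('F')(E) = 6 (Function('F')(E) = Mul(3, 2) = 6)
Function('L')(Q) = Mul(2, Q)
I = Rational(2633, 4) (I = Mul(5266, Mul(5, Pow(40, -1))) = Mul(5266, Mul(5, Rational(1, 40))) = Mul(5266, Rational(1, 8)) = Rational(2633, 4) ≈ 658.25)
Add(Mul(-471426, Pow(I, -1)), Mul(Mul(50, Function('F')(-8)), Pow(Function('L')(251), -1))) = Add(Mul(-471426, Pow(Rational(2633, 4), -1)), Mul(Mul(50, 6), Pow(Mul(2, 251), -1))) = Add(Mul(-471426, Rational(4, 2633)), Mul(300, Pow(502, -1))) = Add(Rational(-1885704, 2633), Mul(300, Rational(1, 502))) = Add(Rational(-1885704, 2633), Rational(150, 251)) = Rational(-472916754, 660883)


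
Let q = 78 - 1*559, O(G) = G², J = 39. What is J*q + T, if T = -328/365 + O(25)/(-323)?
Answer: -2211926374/117895 ≈ -18762.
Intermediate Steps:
q = -481 (q = 78 - 559 = -481)
T = -334069/117895 (T = -328/365 + 25²/(-323) = -328*1/365 + 625*(-1/323) = -328/365 - 625/323 = -334069/117895 ≈ -2.8336)
J*q + T = 39*(-481) - 334069/117895 = -18759 - 334069/117895 = -2211926374/117895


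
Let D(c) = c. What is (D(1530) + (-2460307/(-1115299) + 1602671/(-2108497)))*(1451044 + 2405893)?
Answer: 13890199827268590014980/2351604595603 ≈ 5.9067e+9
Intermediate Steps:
(D(1530) + (-2460307/(-1115299) + 1602671/(-2108497)))*(1451044 + 2405893) = (1530 + (-2460307/(-1115299) + 1602671/(-2108497)))*(1451044 + 2405893) = (1530 + (-2460307*(-1/1115299) + 1602671*(-1/2108497)))*3856937 = (1530 + (2460307/1115299 - 1602671/2108497))*3856937 = (1530 + 3400092564950/2351604595603)*3856937 = (3601355123837540/2351604595603)*3856937 = 13890199827268590014980/2351604595603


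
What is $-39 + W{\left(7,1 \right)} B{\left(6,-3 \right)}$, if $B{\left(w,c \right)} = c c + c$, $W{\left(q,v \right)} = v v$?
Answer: $-33$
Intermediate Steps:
$W{\left(q,v \right)} = v^{2}$
$B{\left(w,c \right)} = c + c^{2}$ ($B{\left(w,c \right)} = c^{2} + c = c + c^{2}$)
$-39 + W{\left(7,1 \right)} B{\left(6,-3 \right)} = -39 + 1^{2} \left(- 3 \left(1 - 3\right)\right) = -39 + 1 \left(\left(-3\right) \left(-2\right)\right) = -39 + 1 \cdot 6 = -39 + 6 = -33$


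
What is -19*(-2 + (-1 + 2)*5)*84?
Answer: -4788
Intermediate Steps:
-19*(-2 + (-1 + 2)*5)*84 = -19*(-2 + 1*5)*84 = -19*(-2 + 5)*84 = -19*3*84 = -57*84 = -4788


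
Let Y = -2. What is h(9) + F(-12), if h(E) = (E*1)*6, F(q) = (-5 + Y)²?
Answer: 103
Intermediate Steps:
F(q) = 49 (F(q) = (-5 - 2)² = (-7)² = 49)
h(E) = 6*E (h(E) = E*6 = 6*E)
h(9) + F(-12) = 6*9 + 49 = 54 + 49 = 103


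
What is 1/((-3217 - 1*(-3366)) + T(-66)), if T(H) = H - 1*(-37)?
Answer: 1/120 ≈ 0.0083333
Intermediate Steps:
T(H) = 37 + H (T(H) = H + 37 = 37 + H)
1/((-3217 - 1*(-3366)) + T(-66)) = 1/((-3217 - 1*(-3366)) + (37 - 66)) = 1/((-3217 + 3366) - 29) = 1/(149 - 29) = 1/120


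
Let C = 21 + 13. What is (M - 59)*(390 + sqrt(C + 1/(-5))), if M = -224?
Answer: -110370 - 3679*sqrt(5)/5 ≈ -1.1202e+5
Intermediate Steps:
C = 34
(M - 59)*(390 + sqrt(C + 1/(-5))) = (-224 - 59)*(390 + sqrt(34 + 1/(-5))) = -283*(390 + sqrt(34 - 1/5)) = -283*(390 + sqrt(169/5)) = -283*(390 + 13*sqrt(5)/5) = -110370 - 3679*sqrt(5)/5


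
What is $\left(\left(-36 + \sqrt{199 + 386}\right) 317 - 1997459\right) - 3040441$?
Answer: $-5049312 + 951 \sqrt{65} \approx -5.0416 \cdot 10^{6}$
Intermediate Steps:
$\left(\left(-36 + \sqrt{199 + 386}\right) 317 - 1997459\right) - 3040441 = \left(\left(-36 + \sqrt{585}\right) 317 - 1997459\right) - 3040441 = \left(\left(-36 + 3 \sqrt{65}\right) 317 - 1997459\right) - 3040441 = \left(\left(-11412 + 951 \sqrt{65}\right) - 1997459\right) - 3040441 = \left(-2008871 + 951 \sqrt{65}\right) - 3040441 = -5049312 + 951 \sqrt{65}$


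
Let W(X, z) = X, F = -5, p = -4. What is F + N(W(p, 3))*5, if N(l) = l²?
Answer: 75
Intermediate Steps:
F + N(W(p, 3))*5 = -5 + (-4)²*5 = -5 + 16*5 = -5 + 80 = 75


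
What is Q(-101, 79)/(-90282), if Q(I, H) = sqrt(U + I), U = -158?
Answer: -I*sqrt(259)/90282 ≈ -0.00017826*I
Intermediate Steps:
Q(I, H) = sqrt(-158 + I)
Q(-101, 79)/(-90282) = sqrt(-158 - 101)/(-90282) = sqrt(-259)*(-1/90282) = (I*sqrt(259))*(-1/90282) = -I*sqrt(259)/90282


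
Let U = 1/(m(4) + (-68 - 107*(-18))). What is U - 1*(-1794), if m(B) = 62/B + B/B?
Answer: 6725708/3749 ≈ 1794.0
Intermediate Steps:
m(B) = 1 + 62/B (m(B) = 62/B + 1 = 1 + 62/B)
U = 2/3749 (U = 1/((62 + 4)/4 + (-68 - 107*(-18))) = 1/((¼)*66 + (-68 + 1926)) = 1/(33/2 + 1858) = 1/(3749/2) = 2/3749 ≈ 0.00053348)
U - 1*(-1794) = 2/3749 - 1*(-1794) = 2/3749 + 1794 = 6725708/3749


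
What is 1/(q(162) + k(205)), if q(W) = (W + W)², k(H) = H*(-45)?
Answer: 1/95751 ≈ 1.0444e-5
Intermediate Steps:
k(H) = -45*H
q(W) = 4*W² (q(W) = (2*W)² = 4*W²)
1/(q(162) + k(205)) = 1/(4*162² - 45*205) = 1/(4*26244 - 9225) = 1/(104976 - 9225) = 1/95751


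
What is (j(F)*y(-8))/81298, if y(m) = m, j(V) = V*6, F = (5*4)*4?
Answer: -1920/40649 ≈ -0.047234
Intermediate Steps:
F = 80 (F = 20*4 = 80)
j(V) = 6*V
(j(F)*y(-8))/81298 = ((6*80)*(-8))/81298 = (480*(-8))*(1/81298) = -3840*1/81298 = -1920/40649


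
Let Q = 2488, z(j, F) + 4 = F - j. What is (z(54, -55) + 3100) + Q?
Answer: 5475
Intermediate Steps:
z(j, F) = -4 + F - j (z(j, F) = -4 + (F - j) = -4 + F - j)
(z(54, -55) + 3100) + Q = ((-4 - 55 - 1*54) + 3100) + 2488 = ((-4 - 55 - 54) + 3100) + 2488 = (-113 + 3100) + 2488 = 2987 + 2488 = 5475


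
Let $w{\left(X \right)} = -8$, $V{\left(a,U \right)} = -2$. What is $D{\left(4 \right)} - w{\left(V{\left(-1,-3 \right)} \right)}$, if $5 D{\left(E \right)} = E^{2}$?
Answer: $\frac{56}{5} \approx 11.2$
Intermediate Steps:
$D{\left(E \right)} = \frac{E^{2}}{5}$
$D{\left(4 \right)} - w{\left(V{\left(-1,-3 \right)} \right)} = \frac{4^{2}}{5} - -8 = \frac{1}{5} \cdot 16 + 8 = \frac{16}{5} + 8 = \frac{56}{5}$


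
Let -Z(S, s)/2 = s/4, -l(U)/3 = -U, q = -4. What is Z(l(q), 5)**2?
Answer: 25/4 ≈ 6.2500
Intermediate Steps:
l(U) = 3*U (l(U) = -(-3)*U = 3*U)
Z(S, s) = -s/2 (Z(S, s) = -2*s/4 = -s/2)
Z(l(q), 5)**2 = (-1/2*5)**2 = (-5/2)**2 = 25/4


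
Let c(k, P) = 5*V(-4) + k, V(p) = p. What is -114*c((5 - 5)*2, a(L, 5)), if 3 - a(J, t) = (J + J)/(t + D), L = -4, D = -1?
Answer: 2280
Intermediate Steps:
a(J, t) = 3 - 2*J/(-1 + t) (a(J, t) = 3 - (J + J)/(t - 1) = 3 - 2*J/(-1 + t))
c(k, P) = -20 + k (c(k, P) = 5*(-4) + k = -20 + k)
-114*c((5 - 5)*2, a(L, 5)) = -114*(-20 + (5 - 5)*2) = -114*(-20 + 0*2) = -114*(-20 + 0) = -114*(-20) = 2280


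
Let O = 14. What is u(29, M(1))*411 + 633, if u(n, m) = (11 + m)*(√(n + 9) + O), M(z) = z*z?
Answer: 69681 + 4932*√38 ≈ 1.0008e+5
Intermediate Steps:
M(z) = z²
u(n, m) = (11 + m)*(14 + √(9 + n)) (u(n, m) = (11 + m)*(√(n + 9) + 14) = (11 + m)*(√(9 + n) + 14) = (11 + m)*(14 + √(9 + n)))
u(29, M(1))*411 + 633 = (154 + 11*√(9 + 29) + 14*1² + 1²*√(9 + 29))*411 + 633 = (154 + 11*√38 + 14*1 + 1*√38)*411 + 633 = (154 + 11*√38 + 14 + √38)*411 + 633 = (168 + 12*√38)*411 + 633 = (69048 + 4932*√38) + 633 = 69681 + 4932*√38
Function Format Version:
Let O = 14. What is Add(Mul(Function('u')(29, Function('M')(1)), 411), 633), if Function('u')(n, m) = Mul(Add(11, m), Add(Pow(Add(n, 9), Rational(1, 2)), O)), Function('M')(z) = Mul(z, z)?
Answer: Add(69681, Mul(4932, Pow(38, Rational(1, 2)))) ≈ 1.0008e+5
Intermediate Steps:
Function('M')(z) = Pow(z, 2)
Function('u')(n, m) = Mul(Add(11, m), Add(14, Pow(Add(9, n), Rational(1, 2)))) (Function('u')(n, m) = Mul(Add(11, m), Add(Pow(Add(n, 9), Rational(1, 2)), 14)) = Mul(Add(11, m), Add(Pow(Add(9, n), Rational(1, 2)), 14)) = Mul(Add(11, m), Add(14, Pow(Add(9, n), Rational(1, 2)))))
Add(Mul(Function('u')(29, Function('M')(1)), 411), 633) = Add(Mul(Add(154, Mul(11, Pow(Add(9, 29), Rational(1, 2))), Mul(14, Pow(1, 2)), Mul(Pow(1, 2), Pow(Add(9, 29), Rational(1, 2)))), 411), 633) = Add(Mul(Add(154, Mul(11, Pow(38, Rational(1, 2))), Mul(14, 1), Mul(1, Pow(38, Rational(1, 2)))), 411), 633) = Add(Mul(Add(154, Mul(11, Pow(38, Rational(1, 2))), 14, Pow(38, Rational(1, 2))), 411), 633) = Add(Mul(Add(168, Mul(12, Pow(38, Rational(1, 2)))), 411), 633) = Add(Add(69048, Mul(4932, Pow(38, Rational(1, 2)))), 633) = Add(69681, Mul(4932, Pow(38, Rational(1, 2))))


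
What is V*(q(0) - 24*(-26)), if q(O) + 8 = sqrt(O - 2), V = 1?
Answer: 616 + I*sqrt(2) ≈ 616.0 + 1.4142*I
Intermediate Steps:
q(O) = -8 + sqrt(-2 + O) (q(O) = -8 + sqrt(O - 2) = -8 + sqrt(-2 + O))
V*(q(0) - 24*(-26)) = 1*((-8 + sqrt(-2 + 0)) - 24*(-26)) = 1*((-8 + sqrt(-2)) + 624) = 1*((-8 + I*sqrt(2)) + 624) = 1*(616 + I*sqrt(2)) = 616 + I*sqrt(2)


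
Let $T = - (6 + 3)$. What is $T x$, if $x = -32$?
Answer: $288$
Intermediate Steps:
$T = -9$ ($T = \left(-1\right) 9 = -9$)
$T x = \left(-9\right) \left(-32\right) = 288$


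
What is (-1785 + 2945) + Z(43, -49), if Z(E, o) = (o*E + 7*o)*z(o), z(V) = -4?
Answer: 10960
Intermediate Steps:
Z(E, o) = -28*o - 4*E*o (Z(E, o) = (o*E + 7*o)*(-4) = (E*o + 7*o)*(-4) = (7*o + E*o)*(-4) = -28*o - 4*E*o)
(-1785 + 2945) + Z(43, -49) = (-1785 + 2945) - 4*(-49)*(7 + 43) = 1160 - 4*(-49)*50 = 1160 + 9800 = 10960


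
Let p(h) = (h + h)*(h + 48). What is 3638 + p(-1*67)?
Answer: 6184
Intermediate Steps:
p(h) = 2*h*(48 + h) (p(h) = (2*h)*(48 + h) = 2*h*(48 + h))
3638 + p(-1*67) = 3638 + 2*(-1*67)*(48 - 1*67) = 3638 + 2*(-67)*(48 - 67) = 3638 + 2*(-67)*(-19) = 3638 + 2546 = 6184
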